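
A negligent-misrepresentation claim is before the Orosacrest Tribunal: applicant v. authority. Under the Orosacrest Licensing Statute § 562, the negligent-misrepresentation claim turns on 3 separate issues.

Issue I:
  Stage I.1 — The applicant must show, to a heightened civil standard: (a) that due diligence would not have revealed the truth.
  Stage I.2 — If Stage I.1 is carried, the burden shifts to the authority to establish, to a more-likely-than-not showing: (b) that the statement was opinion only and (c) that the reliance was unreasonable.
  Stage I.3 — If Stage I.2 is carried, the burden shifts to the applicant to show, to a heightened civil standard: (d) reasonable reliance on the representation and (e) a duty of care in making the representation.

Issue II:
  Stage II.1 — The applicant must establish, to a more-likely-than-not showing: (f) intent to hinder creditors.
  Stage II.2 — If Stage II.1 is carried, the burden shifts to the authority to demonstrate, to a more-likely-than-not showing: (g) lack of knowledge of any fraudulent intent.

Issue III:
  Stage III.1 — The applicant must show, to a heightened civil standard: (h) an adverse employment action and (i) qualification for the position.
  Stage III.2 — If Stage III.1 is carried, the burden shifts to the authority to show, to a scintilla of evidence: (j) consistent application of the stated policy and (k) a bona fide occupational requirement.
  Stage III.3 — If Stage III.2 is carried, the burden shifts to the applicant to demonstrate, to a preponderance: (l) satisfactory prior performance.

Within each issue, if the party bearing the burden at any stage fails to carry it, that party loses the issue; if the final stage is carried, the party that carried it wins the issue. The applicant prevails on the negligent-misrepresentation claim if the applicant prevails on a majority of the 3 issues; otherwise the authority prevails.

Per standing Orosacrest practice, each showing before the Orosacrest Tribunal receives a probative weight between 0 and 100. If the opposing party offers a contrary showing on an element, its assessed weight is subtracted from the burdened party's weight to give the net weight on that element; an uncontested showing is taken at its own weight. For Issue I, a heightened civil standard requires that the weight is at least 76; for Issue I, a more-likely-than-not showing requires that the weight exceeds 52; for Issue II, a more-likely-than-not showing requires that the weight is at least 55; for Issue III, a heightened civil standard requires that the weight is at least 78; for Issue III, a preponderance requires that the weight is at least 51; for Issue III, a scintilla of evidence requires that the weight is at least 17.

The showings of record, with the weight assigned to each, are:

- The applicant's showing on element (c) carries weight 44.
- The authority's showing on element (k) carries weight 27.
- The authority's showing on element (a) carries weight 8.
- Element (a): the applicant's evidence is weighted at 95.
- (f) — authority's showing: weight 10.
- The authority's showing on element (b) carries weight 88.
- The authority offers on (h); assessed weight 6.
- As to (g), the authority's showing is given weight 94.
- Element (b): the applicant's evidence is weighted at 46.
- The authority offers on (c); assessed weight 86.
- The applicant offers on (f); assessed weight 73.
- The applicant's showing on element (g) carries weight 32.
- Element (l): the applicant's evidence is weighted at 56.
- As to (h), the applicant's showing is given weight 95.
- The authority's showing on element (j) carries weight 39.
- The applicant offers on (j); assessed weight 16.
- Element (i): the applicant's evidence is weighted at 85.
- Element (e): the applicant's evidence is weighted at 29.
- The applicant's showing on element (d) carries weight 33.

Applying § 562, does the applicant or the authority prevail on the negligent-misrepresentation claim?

applicant

— Issue I —
Stage I.1 — burden on applicant; standard: a heightened civil standard (weight is at least 76).
    (a): 95 − 8 = 87 ≥ 76 [met]
  All elements met. The burden passes to the authority.
Stage I.2 — burden on authority; standard: a more-likely-than-not showing (weight exceeds 52).
    (b): 88 − 46 = 42 ≤ 52 [not met]
    (c): 86 − 44 = 42 ≤ 52 [not met]
  Stage I.2 not carried; the authority fails its burden.
The analysis ends at Stage I.2; the applicant prevails on this issue.
— Issue II —
At Stage II.1 the applicant must meet a more-likely-than-not showing (weight is at least 55): on (f) the weight is 73 less the opposing 10 gives net 63, ≥ 55, so (f) meets the standard.
  All elements met. The burden passes to the authority.
At Stage II.2 the authority must meet a more-likely-than-not showing (weight is at least 55): on (g) the weight is 94 less the opposing 32 gives net 62, ≥ 55, so (g) meets the standard.
  Stage II.2 carried; the final stage is satisfied.
All stages carried — the authority prevails on this issue.
— Issue III —
Stage III.1 (applicant, a heightened civil standard, weight is at least 78): (h) net 95−6=89 ≥ 78 — meets; (i) 85 ≥ 78 — meets.
  The applicant carries Stage III.1; the authority now bears the burden.
Stage III.2 (authority, a scintilla of evidence, weight is at least 17): (j) net 39−16=23 ≥ 17 — meets; (k) 27 ≥ 17 — meets.
  Stage III.2 carried; the burden shifts to the applicant.
Stage III.3 (applicant, a preponderance, weight is at least 51): (l) 56 ≥ 51 — meets.
  All elements met at the final stage.
All stages carried — the applicant prevails on this issue.
Per-issue: Issue I → applicant; Issue II → authority; Issue III → applicant. The applicant must prevail on a majority of issues; overall, the applicant prevails.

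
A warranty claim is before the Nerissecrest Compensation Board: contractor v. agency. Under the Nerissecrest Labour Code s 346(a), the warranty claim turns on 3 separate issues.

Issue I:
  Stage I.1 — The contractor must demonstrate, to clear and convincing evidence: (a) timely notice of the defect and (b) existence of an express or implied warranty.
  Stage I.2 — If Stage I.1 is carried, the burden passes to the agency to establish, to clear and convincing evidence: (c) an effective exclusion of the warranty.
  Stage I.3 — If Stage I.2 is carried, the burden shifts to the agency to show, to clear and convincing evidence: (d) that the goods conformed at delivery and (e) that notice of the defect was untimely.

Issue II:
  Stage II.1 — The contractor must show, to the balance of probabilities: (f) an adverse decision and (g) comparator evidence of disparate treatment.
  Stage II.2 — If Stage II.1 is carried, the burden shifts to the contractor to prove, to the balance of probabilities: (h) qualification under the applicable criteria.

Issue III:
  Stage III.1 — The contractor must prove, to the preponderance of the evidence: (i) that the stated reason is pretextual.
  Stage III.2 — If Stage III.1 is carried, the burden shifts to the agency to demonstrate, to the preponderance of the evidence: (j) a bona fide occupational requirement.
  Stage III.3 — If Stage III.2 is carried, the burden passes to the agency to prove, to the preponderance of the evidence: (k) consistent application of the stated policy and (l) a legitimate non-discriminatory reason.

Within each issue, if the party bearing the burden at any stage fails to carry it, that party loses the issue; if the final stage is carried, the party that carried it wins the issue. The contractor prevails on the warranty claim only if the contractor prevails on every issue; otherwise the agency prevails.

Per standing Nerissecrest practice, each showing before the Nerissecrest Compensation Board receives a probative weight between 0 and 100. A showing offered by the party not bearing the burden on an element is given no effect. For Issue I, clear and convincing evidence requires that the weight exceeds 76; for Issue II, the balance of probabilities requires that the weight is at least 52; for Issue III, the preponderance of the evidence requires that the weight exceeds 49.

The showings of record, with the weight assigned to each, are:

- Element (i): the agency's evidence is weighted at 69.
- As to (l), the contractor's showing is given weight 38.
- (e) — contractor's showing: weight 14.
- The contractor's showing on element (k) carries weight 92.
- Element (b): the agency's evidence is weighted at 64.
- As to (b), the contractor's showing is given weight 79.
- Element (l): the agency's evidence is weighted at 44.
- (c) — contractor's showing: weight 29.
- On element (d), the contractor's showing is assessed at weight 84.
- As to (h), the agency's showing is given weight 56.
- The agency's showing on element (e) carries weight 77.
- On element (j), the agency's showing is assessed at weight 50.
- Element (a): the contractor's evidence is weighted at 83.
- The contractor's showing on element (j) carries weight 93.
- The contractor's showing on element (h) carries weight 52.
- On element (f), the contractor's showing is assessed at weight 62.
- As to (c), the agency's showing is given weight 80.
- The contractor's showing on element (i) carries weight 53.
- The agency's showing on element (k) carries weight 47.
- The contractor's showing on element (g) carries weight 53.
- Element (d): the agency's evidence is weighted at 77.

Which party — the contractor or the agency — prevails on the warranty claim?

agency

— Issue I —
At Stage I.1 the contractor must meet clear and convincing evidence (weight exceeds 76): on (a) the weight is 83, > 76, so (a) meets the standard; on (b) the weight is 79 (the agency's 64 is given no effect), > 76, so (b) meets the standard.
  Stage I.1 carried; the burden shifts to the agency.
At Stage I.2 the agency must meet clear and convincing evidence (weight exceeds 76): on (c) the weight is 80 (the contractor's 29 is given no effect), which does exceed 76, so (c) meets the standard.
  All elements met. The agency retains the burden for Stage I.3.
At Stage I.3 the agency must meet clear and convincing evidence (weight exceeds 76): on (d) the weight is 77 (the contractor's 84 is given no effect), which does exceed 76, so (d) meets the standard; on (e) the weight is 77 (the contractor's 14 is given no effect), > 76, so (e) meets the standard.
  Stage I.3 carried; the final stage is satisfied.
With every stage satisfied, the agency prevails on this issue.
— Issue II —
Stage II.1 (contractor, the balance of probabilities, weight is at least 52): (f) 62 ≥ 52 — meets; (g) 53 ≥ 52 — meets.
  All elements met. The contractor retains the burden for Stage II.2.
Stage II.2 (contractor, the balance of probabilities, weight is at least 52): (h) 52 (agency's 56 disregarded) ≥ 52 — meets.
  Stage II.2 carried; the final stage is satisfied.
With every stage satisfied, the contractor prevails on this issue.
— Issue III —
Stage III.1 — burden on contractor; standard: the preponderance of the evidence (weight exceeds 49).
    (i): 53 (agency's 69 disregarded) > 49 [met]
  All elements met. The burden passes to the agency.
Stage III.2 — burden on agency; standard: the preponderance of the evidence (weight exceeds 49).
    (j): 50 (contractor's 93 disregarded) > 49 [met]
  All elements met. The agency retains the burden for Stage III.3.
Stage III.3 — burden on agency; standard: the preponderance of the evidence (weight exceeds 49).
    (k): 47 (contractor's 92 disregarded) ≤ 49 [not met]
    (l): 44 (contractor's 38 disregarded) ≤ 49 [not met]
  Stage III.3 not carried; the agency fails its burden.
The analysis ends at Stage III.3; the contractor prevails on this issue.
Per-issue: Issue I → agency; Issue II → contractor; Issue III → contractor. The contractor must prevail on every issue; overall, the agency prevails.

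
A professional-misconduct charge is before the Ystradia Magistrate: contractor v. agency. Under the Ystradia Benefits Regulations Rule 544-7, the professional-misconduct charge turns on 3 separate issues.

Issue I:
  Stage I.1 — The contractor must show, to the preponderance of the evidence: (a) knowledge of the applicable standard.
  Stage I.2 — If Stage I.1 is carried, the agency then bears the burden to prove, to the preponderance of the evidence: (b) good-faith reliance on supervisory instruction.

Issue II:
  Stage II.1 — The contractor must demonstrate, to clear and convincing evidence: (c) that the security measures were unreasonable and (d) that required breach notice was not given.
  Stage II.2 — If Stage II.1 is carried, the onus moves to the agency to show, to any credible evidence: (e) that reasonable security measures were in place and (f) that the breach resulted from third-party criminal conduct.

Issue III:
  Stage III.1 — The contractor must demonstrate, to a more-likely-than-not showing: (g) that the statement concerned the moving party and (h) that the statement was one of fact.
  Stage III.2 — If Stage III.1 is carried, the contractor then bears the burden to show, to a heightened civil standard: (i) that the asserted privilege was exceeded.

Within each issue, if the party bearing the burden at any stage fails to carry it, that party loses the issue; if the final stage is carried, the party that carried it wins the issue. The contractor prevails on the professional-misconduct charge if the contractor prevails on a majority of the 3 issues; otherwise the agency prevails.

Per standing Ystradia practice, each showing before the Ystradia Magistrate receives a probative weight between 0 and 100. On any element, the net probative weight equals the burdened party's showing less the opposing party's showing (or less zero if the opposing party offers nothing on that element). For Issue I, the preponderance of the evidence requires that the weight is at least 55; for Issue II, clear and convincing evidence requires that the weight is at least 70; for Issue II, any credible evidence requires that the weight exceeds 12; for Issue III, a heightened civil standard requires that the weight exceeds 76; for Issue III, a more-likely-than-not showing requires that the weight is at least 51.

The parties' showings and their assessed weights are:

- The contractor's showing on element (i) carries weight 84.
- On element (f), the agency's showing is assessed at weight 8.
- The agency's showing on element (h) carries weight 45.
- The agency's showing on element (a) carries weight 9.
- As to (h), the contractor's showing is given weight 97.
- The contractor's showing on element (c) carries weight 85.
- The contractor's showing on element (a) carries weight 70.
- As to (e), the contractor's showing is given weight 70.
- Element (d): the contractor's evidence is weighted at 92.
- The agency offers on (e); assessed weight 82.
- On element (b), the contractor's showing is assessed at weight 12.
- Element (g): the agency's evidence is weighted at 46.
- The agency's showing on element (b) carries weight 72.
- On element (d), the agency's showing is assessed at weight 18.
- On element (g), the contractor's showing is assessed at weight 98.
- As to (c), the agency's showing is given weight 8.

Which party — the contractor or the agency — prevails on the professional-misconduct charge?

contractor

— Issue I —
Stage I.1 (contractor, the preponderance of the evidence, weight is at least 55): (a) net 70−9=61 ≥ 55 — meets.
  Stage I.1 is satisfied; the onus moves to the agency.
Stage I.2 (agency, the preponderance of the evidence, weight is at least 55): (b) net 72−12=60 ≥ 55 — meets.
  Stage I.2 carried; the final stage is satisfied.
All stages carried — the agency prevails on this issue.
— Issue II —
Stage II.1 — burden on contractor; standard: clear and convincing evidence (weight is at least 70).
    (c): 85 − 8 = 77 ≥ 70 [met]
    (d): 92 − 18 = 74 ≥ 70 [met]
  Stage II.1 carried; the burden shifts to the agency.
Stage II.2 — burden on agency; standard: any credible evidence (weight exceeds 12).
    (e): 82 − 70 = 12 ≤ 12 [not met]
    (f): 8 ≤ 12 [not met]
  Not every element is met, so the agency fails to carry Stage II.2.
So the contractor prevails on this issue.
— Issue III —
At Stage III.1 the contractor must meet a more-likely-than-not showing (weight is at least 51): on (g) the weight is 98 less the opposing 46 gives net 52, ≥ 51, so (g) meets the standard; on (h) the weight is 97 less the opposing 45 gives net 52, which does reach 51, so (h) meets the standard.
  Stage III.1 carried; the burden remains with the contractor.
At Stage III.2 the contractor must meet a heightened civil standard (weight exceeds 76): on (i) the weight is 84, > 76, so (i) meets the standard.
  All elements met at the final stage.
With every stage satisfied, the contractor prevails on this issue.
Per-issue: Issue I → agency; Issue II → contractor; Issue III → contractor. The contractor must prevail on a majority of issues; overall, the contractor prevails.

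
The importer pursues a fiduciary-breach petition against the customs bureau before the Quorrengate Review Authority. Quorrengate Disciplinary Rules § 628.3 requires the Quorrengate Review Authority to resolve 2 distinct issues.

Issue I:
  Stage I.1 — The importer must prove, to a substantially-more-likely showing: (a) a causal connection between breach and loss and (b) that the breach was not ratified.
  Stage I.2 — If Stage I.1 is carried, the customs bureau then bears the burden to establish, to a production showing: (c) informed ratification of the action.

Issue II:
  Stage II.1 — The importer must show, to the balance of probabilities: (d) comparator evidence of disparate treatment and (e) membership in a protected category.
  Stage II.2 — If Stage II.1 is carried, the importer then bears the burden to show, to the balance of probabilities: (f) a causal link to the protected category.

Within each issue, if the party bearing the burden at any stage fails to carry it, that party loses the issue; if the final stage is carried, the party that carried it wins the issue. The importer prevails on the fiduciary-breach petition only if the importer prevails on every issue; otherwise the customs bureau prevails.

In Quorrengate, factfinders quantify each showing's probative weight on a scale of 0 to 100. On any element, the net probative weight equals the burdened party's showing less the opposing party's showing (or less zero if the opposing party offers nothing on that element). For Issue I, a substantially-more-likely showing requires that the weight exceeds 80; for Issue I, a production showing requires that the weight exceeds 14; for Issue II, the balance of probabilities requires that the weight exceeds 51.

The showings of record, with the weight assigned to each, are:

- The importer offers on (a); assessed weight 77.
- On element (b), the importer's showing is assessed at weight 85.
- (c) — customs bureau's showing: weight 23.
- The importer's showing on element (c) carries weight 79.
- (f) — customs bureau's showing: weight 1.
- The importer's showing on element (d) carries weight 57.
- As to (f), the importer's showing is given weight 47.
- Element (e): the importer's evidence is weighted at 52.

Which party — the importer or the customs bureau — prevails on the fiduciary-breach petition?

— Issue I —
At Stage I.1 the importer must meet a substantially-more-likely showing (weight exceeds 80): on (a) the weight is 77, ≤ 80, so (a) does not meet the standard; on (b) the weight is 85, which does exceed 80, so (b) meets the standard.
  The importer does not carry Stage I.1.
The customs bureau prevails on this issue.
— Issue II —
At Stage II.1 the importer must meet the balance of probabilities (weight exceeds 51): on (d) the weight is 57, which does exceed 51, so (d) meets the standard; on (e) the weight is 52, > 51, so (e) meets the standard.
  Stage II.1 is satisfied; the importer continues to bear the burden.
At Stage II.2 the importer must meet the balance of probabilities (weight exceeds 51): on (f) the weight is 47 less the opposing 1 gives net 46, ≤ 51, so (f) does not meet the standard.
  Stage II.2 not carried; the importer fails its burden.
So the customs bureau prevails on this issue.
Per-issue: Issue I → customs bureau; Issue II → customs bureau. The importer must prevail on every issue; overall, the customs bureau prevails.

customs bureau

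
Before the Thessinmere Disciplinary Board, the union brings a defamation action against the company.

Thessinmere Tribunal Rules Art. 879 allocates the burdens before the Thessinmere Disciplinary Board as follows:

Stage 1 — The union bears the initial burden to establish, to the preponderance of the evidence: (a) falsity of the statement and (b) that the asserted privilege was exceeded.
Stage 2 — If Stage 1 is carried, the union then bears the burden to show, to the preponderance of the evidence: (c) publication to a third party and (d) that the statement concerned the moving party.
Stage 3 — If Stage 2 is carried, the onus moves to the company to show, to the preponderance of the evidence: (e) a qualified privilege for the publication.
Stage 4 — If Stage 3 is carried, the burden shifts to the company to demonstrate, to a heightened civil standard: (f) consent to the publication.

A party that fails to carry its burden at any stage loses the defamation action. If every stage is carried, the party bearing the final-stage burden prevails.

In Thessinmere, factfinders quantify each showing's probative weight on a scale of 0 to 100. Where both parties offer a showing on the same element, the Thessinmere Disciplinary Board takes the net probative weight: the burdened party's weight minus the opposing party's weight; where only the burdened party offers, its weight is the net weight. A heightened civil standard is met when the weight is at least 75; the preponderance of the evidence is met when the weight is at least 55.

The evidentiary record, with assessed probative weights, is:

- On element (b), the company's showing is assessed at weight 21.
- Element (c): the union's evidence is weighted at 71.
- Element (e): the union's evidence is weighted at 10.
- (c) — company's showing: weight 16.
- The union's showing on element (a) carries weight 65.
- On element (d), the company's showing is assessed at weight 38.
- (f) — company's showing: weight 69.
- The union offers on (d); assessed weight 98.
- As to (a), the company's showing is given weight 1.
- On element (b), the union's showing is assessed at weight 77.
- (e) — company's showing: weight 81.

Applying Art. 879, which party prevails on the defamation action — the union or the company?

At Stage 1 the union must meet the preponderance of the evidence (weight is at least 55): on (a) the weight is 65 less the opposing 1 gives net 64, which does reach 55, so (a) meets the standard; on (b) the weight is 77 less the opposing 21 gives net 56, which does reach 55, so (b) meets the standard.
  All elements met. The union retains the burden for Stage 2.
At Stage 2 the union must meet the preponderance of the evidence (weight is at least 55): on (c) the weight is 71 less the opposing 16 gives net 55, ≥ 55, so (c) meets the standard; on (d) the weight is 98 less the opposing 38 gives net 60, which does reach 55, so (d) meets the standard.
  The union carries Stage 2; the company now bears the burden.
At Stage 3 the company must meet the preponderance of the evidence (weight is at least 55): on (e) the weight is 81 less the opposing 10 gives net 71, ≥ 55, so (e) meets the standard.
  Stage 3 carried; the burden remains with the company.
At Stage 4 the company must meet a heightened civil standard (weight is at least 75): on (f) the weight is 69, which does not reach 75, so (f) does not meet the standard.
  The company does not carry Stage 4.
So the union prevails.

union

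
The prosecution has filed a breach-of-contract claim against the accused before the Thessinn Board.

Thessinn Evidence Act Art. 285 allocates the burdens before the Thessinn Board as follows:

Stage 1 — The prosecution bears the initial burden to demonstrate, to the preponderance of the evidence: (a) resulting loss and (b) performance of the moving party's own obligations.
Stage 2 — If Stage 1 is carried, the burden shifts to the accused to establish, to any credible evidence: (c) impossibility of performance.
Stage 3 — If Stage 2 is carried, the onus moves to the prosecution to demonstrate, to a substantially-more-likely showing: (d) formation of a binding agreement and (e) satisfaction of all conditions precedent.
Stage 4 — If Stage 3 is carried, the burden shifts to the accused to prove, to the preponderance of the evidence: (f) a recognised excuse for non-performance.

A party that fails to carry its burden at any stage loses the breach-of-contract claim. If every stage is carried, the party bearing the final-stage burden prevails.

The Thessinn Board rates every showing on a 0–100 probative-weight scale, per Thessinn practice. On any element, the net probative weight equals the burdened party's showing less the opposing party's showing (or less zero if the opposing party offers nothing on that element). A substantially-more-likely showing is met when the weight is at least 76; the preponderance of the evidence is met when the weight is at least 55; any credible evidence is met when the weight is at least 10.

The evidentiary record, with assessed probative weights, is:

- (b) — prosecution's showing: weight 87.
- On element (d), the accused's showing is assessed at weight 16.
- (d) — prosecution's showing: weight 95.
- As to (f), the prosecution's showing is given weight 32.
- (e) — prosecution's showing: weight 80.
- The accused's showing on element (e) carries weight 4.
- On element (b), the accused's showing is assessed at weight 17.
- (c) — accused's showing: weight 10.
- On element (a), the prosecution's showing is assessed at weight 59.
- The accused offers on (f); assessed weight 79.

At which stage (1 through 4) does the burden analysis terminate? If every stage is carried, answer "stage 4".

stage 4

Stage 1 (prosecution, the preponderance of the evidence, weight is at least 55): (a) 59 ≥ 55 — meets; (b) net 87−17=70 ≥ 55 — meets.
  Stage 1 is satisfied; the onus moves to the accused.
Stage 2 (accused, any credible evidence, weight is at least 10): (c) 10 ≥ 10 — meets.
  Stage 2 carried; the burden shifts to the prosecution.
Stage 3 (prosecution, a substantially-more-likely showing, weight is at least 76): (d) net 95−16=79 ≥ 76 — meets; (e) net 80−4=76 ≥ 76 — meets.
  Stage 3 carried; the burden shifts to the accused.
Stage 4 (accused, the preponderance of the evidence, weight is at least 55): (f) net 79−32=47 < 55 — fails.
  Not every element is met, so the accused fails to carry Stage 4.
The prosecution prevails.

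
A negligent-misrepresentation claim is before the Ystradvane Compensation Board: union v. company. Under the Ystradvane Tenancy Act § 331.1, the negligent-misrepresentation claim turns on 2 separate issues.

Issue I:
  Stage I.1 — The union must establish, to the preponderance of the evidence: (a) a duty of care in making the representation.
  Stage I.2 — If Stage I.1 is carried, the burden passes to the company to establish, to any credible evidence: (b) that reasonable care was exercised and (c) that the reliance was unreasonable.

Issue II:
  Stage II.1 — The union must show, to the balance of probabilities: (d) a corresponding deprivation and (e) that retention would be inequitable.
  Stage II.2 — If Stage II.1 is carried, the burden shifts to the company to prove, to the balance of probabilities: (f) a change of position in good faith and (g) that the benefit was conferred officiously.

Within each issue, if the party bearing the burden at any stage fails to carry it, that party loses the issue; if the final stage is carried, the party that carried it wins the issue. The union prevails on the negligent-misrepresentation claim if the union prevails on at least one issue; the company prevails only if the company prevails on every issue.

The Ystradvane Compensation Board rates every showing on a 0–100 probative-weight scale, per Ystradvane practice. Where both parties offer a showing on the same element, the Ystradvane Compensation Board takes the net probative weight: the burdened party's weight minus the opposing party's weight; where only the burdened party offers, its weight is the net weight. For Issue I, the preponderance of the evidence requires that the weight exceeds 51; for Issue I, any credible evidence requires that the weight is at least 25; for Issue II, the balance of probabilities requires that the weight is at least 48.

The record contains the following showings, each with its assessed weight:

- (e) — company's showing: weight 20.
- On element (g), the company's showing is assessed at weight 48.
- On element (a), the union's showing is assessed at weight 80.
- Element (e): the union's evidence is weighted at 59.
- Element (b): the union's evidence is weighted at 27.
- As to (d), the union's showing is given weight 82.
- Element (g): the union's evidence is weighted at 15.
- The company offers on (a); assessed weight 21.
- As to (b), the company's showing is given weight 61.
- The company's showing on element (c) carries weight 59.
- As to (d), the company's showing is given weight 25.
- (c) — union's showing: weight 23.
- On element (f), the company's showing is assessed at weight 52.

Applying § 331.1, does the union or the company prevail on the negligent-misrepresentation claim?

company

— Issue I —
Stage I.1 (union, the preponderance of the evidence, weight exceeds 51): (a) net 80−21=59 > 51 — meets.
  All elements met. The burden passes to the company.
Stage I.2 (company, any credible evidence, weight is at least 25): (b) net 61−27=34 ≥ 25 — meets; (c) net 59−23=36 ≥ 25 — meets.
  All elements met at the final stage.
With every stage satisfied, the company prevails on this issue.
— Issue II —
Stage II.1 — burden on union; standard: the balance of probabilities (weight is at least 48).
    (d): 82 − 25 = 57 ≥ 48 [met]
    (e): 59 − 20 = 39 < 48 [not met]
  Stage II.1 not carried; the union fails its burden.
The company prevails on this issue.
Per-issue: Issue I → company; Issue II → company. The union must prevail on at least one issue; overall, the company prevails.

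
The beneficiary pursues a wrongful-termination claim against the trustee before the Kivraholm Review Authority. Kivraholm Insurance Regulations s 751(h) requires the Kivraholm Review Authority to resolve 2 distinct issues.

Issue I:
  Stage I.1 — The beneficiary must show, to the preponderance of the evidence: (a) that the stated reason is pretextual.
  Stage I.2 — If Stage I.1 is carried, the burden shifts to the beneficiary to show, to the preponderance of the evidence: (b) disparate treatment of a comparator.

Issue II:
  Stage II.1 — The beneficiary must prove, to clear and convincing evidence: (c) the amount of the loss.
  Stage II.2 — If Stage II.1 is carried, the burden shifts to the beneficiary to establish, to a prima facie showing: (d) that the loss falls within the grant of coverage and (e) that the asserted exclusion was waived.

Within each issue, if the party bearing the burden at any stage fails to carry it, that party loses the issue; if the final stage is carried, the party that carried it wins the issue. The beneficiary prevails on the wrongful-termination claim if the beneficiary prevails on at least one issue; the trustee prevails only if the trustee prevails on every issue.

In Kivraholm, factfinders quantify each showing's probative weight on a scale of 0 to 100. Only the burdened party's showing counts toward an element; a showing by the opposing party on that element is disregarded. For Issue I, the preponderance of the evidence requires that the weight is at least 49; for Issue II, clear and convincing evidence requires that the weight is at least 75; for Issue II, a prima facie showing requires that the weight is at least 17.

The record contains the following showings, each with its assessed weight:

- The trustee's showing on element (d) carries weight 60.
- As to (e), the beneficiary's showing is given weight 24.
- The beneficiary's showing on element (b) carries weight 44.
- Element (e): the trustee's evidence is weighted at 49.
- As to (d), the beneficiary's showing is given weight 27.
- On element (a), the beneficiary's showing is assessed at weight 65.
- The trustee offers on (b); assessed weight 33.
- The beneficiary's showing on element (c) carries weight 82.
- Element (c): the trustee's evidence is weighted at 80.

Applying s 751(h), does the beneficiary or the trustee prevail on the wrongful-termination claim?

— Issue I —
At Stage I.1 the beneficiary must meet the preponderance of the evidence (weight is at least 49): on (a) the weight is 65, which does reach 49, so (a) meets the standard.
  Stage I.1 is satisfied; the beneficiary continues to bear the burden.
At Stage I.2 the beneficiary must meet the preponderance of the evidence (weight is at least 49): on (b) the weight is 44 (the trustee's 33 is given no effect), < 49, so (b) does not meet the standard.
  Not every element is met, so the beneficiary fails to carry Stage I.2.
The trustee prevails on this issue.
— Issue II —
Stage II.1 (beneficiary, clear and convincing evidence, weight is at least 75): (c) 82 (trustee's 80 disregarded) ≥ 75 — meets.
  Stage II.1 carried; the burden remains with the beneficiary.
Stage II.2 (beneficiary, a prima facie showing, weight is at least 17): (d) 27 (trustee's 60 disregarded) ≥ 17 — meets; (e) 24 (trustee's 49 disregarded) ≥ 17 — meets.
  All elements met at the final stage.
All stages carried — the beneficiary prevails on this issue.
Per-issue: Issue I → trustee; Issue II → beneficiary. The beneficiary must prevail on at least one issue; overall, the beneficiary prevails.

beneficiary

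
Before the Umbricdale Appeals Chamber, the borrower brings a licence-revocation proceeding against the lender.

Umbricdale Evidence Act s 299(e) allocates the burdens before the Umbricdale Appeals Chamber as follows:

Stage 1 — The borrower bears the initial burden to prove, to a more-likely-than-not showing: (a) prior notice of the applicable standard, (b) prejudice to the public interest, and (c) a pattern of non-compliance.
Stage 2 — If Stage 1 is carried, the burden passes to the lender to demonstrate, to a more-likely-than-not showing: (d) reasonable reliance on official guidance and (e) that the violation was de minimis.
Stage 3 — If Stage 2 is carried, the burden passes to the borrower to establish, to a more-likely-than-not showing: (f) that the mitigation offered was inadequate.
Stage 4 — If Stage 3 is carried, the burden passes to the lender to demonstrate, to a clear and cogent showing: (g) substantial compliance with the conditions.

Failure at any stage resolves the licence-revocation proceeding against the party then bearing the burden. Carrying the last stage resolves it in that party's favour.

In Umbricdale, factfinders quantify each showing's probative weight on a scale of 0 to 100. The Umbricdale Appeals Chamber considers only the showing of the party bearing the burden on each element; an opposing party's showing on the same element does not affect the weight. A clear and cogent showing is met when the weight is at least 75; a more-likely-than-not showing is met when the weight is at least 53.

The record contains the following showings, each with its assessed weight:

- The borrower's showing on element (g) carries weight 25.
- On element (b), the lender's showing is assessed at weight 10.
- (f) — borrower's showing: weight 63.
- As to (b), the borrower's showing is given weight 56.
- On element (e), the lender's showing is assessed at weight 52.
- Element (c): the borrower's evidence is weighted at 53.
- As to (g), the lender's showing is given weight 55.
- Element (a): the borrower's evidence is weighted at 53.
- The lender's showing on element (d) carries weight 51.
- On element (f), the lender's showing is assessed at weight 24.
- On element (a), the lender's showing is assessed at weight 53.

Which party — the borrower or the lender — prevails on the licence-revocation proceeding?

At Stage 1 the borrower must meet a more-likely-than-not showing (weight is at least 53): on (a) the weight is 53 (the lender's 53 is given no effect), which does reach 53, so (a) meets the standard; on (b) the weight is 56 (the lender's 10 is given no effect), which does reach 53, so (b) meets the standard; on (c) the weight is 53, which does reach 53, so (c) meets the standard.
  Stage 1 is satisfied; the onus moves to the lender.
At Stage 2 the lender must meet a more-likely-than-not showing (weight is at least 53): on (d) the weight is 51, which does not reach 53, so (d) does not meet the standard; on (e) the weight is 52, < 53, so (e) does not meet the standard.
  Stage 2 not carried; the lender fails its burden.
The borrower prevails.

borrower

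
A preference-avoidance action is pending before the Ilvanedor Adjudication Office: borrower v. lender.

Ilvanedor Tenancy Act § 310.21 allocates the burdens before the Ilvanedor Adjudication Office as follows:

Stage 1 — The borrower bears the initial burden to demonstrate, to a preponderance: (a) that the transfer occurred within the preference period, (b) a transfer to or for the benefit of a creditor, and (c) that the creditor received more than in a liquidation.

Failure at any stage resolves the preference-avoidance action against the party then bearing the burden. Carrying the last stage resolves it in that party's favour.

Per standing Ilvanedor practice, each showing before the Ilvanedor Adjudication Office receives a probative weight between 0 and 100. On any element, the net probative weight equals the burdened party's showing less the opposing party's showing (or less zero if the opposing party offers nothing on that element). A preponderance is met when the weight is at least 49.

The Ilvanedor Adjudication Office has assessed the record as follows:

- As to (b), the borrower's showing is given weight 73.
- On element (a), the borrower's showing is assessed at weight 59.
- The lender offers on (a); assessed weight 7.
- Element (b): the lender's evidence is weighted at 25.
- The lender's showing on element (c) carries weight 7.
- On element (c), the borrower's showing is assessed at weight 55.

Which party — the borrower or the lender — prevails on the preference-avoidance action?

lender

At Stage 1 the borrower must meet a preponderance (weight is at least 49): on (a) the weight is 59 less the opposing 7 gives net 52, which does reach 49, so (a) meets the standard; on (b) the weight is 73 less the opposing 25 gives net 48, < 49, so (b) does not meet the standard; on (c) the weight is 55 less the opposing 7 gives net 48, which does not reach 49, so (c) does not meet the standard.
  Not every element is met, so the borrower fails to carry Stage 1.
So the lender prevails.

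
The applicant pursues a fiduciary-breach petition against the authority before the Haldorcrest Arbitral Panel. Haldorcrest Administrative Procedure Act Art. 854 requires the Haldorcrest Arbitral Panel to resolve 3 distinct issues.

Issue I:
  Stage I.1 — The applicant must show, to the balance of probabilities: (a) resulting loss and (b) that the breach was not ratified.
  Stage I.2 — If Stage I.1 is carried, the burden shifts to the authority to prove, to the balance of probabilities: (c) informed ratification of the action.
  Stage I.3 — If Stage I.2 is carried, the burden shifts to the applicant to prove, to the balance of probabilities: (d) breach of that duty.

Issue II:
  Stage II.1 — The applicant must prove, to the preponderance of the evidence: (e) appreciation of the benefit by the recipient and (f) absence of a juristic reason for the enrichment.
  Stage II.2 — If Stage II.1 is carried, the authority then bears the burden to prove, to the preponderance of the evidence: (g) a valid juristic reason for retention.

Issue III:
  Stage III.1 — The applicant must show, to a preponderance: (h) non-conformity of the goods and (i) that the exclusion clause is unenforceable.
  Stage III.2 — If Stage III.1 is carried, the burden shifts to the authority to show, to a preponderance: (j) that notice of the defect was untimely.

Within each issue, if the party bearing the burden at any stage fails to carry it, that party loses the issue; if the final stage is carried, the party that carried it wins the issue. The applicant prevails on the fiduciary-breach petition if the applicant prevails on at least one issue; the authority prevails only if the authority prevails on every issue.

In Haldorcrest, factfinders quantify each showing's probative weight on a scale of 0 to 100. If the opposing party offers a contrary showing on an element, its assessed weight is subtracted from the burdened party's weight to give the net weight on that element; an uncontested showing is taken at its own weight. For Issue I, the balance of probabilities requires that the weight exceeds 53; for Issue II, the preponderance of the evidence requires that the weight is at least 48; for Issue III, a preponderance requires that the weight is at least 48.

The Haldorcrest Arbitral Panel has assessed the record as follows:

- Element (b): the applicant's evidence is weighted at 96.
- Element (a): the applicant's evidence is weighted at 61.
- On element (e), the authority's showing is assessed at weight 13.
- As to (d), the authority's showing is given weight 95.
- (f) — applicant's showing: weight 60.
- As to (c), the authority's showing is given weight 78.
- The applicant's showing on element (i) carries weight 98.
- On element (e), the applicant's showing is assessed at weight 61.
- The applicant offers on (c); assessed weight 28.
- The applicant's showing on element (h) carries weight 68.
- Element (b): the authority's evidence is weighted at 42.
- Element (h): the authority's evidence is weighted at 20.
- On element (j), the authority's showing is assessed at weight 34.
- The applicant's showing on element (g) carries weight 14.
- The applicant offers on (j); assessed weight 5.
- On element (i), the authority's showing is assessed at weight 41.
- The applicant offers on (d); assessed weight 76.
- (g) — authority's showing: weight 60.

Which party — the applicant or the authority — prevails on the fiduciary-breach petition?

— Issue I —
Stage I.1 — burden on applicant; standard: the balance of probabilities (weight exceeds 53).
    (a): 61 > 53 [met]
    (b): 96 − 42 = 54 > 53 [met]
  Stage I.1 carried; the burden shifts to the authority.
Stage I.2 — burden on authority; standard: the balance of probabilities (weight exceeds 53).
    (c): 78 − 28 = 50 ≤ 53 [not met]
  Stage I.2 not carried; the authority fails its burden.
The analysis ends at Stage I.2; the applicant prevails on this issue.
— Issue II —
Stage II.1 — burden on applicant; standard: the preponderance of the evidence (weight is at least 48).
    (e): 61 − 13 = 48 ≥ 48 [met]
    (f): 60 ≥ 48 [met]
  Stage II.1 is satisfied; the onus moves to the authority.
Stage II.2 — burden on authority; standard: the preponderance of the evidence (weight is at least 48).
    (g): 60 − 14 = 46 < 48 [not met]
  Stage II.2 not carried; the authority fails its burden.
The applicant prevails on this issue.
— Issue III —
Stage III.1 — burden on applicant; standard: a preponderance (weight is at least 48).
    (h): 68 − 20 = 48 ≥ 48 [met]
    (i): 98 − 41 = 57 ≥ 48 [met]
  Stage III.1 is satisfied; the onus moves to the authority.
Stage III.2 — burden on authority; standard: a preponderance (weight is at least 48).
    (j): 34 − 5 = 29 < 48 [not met]
  Not every element is met, so the authority fails to carry Stage III.2.
So the applicant prevails on this issue.
Per-issue: Issue I → applicant; Issue II → applicant; Issue III → applicant. The applicant must prevail on at least one issue; overall, the applicant prevails.

applicant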